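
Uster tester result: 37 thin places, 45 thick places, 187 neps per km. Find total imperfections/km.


Formula: Total = thin places + thick places + neps
Total = 37 + 45 + 187
Total = 269 imperfections/km

269 imperfections/km


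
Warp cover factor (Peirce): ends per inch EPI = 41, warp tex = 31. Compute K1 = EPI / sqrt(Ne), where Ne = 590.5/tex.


Formula: K1 = EPI / sqrt(Ne), with Ne = 590.5 / tex_warp
Step 1: Ne = 590.5 / 31 = 19.048
Step 2: sqrt(Ne) = sqrt(19.048) = 4.3644
Step 3: K1 = 41 / 4.3644 = 9.4

9.4


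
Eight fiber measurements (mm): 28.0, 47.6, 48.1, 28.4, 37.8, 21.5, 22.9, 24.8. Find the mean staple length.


Formula: Mean = sum of lengths / count
Sum = 28.0 + 47.6 + 48.1 + 28.4 + 37.8 + 21.5 + 22.9 + 24.8
Sum = 259.1 mm
Mean = 259.1 / 8 = 32.39 mm

32.39 mm


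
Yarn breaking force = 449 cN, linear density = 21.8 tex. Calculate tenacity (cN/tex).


Formula: Tenacity = Breaking force / Linear density
Tenacity = 449 cN / 21.8 tex
Tenacity = 20.60 cN/tex

20.60 cN/tex


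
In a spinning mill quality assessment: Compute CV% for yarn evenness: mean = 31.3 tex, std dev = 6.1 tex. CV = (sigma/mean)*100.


Formula: CV% = (standard deviation / mean) * 100
Step 1: Ratio = 6.1 / 31.3 = 0.194888
Step 2: CV% = 0.194888 * 100 = 19.4888% ≈ 19.5%

19.5%


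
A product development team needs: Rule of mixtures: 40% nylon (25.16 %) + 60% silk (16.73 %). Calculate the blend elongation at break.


Formula: Blend property = (fraction_A * property_A) + (fraction_B * property_B)
Step 1: Contribution A = 40/100 * 25.16 % = 10.064 %
Step 2: Contribution B = 60/100 * 16.73 % = 10.038 %
Step 3: Blend elongation at break = 10.064 + 10.038 = 20.102 %

20.102 %


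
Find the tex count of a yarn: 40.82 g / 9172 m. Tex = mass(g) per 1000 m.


Formula: Tex = (mass_g / length_m) * 1000
Substituting: Tex = (40.82 / 9172) * 1000
Intermediate: 40.82 / 9172 = 0.0044505 g/m
Tex = 0.0044505 * 1000 = 4.45 tex

4.45 tex


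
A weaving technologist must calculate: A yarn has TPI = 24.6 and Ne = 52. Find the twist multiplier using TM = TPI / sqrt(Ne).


Formula: TM = TPI / sqrt(Ne)
Step 1: sqrt(Ne) = sqrt(52) = 7.2111
Step 2: TM = 24.6 / 7.2111 = 3.41

3.41 TM


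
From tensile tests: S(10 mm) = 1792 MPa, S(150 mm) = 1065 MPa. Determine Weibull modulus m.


Formula: m = ln(L1/L2) / ln(S2/S1)
Step 1: ln(L1/L2) = ln(10/150) = -2.70805
Step 2: S2/S1 = 1065/1792 = 0.59431
Step 3: ln(S2/S1) = ln(0.59431) = -0.52035
Step 4: m = -2.70805 / -0.52035 = 5.20

5.20 (Weibull m)


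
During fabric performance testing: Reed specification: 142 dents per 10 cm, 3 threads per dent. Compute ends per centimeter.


Formula: EPC = (dents per 10 cm * ends per dent) / 10
Step 1: Total ends per 10 cm = 142 * 3 = 426
Step 2: EPC = 426 / 10 = 42.6 ends/cm

42.6 ends/cm


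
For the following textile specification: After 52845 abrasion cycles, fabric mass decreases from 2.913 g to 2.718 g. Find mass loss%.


Formula: Mass loss% = ((m_before - m_after) / m_before) * 100
Step 1: Mass loss = 2.913 - 2.718 = 0.195 g
Step 2: Ratio = 0.195 / 2.913 = 0.0669413
Step 3: Mass loss% = 0.0669413 * 100 = 6.69413% ≈ 6.69%

6.69%


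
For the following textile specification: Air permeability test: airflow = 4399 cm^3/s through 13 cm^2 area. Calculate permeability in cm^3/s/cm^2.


Formula: Air Permeability = Airflow / Test Area
AP = 4399 cm^3/s / 13 cm^2
AP = 338.4 cm^3/s/cm^2

338.4 cm^3/s/cm^2


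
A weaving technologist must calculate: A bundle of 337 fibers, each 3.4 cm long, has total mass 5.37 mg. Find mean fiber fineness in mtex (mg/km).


Formula: fineness (mtex) = mass (mg) / total length (km) = (mass_mg / total_length_m) * 1000
Step 1: Convert fiber length: 3.4 cm = 0.034 m
Step 2: Total fiber length = 337 * 0.034 = 11.458 m
Step 3: Linear density = 5.37 mg / 11.458 m = 0.4687 mg/m
Step 4: fineness = 0.4687 * 1000 = 468.7 mtex

468.7 mtex


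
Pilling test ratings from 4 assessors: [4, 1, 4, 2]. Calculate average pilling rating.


Formula: Mean = sum / count
Sum = 4 + 1 + 4 + 2 = 11
Mean = 11 / 4 = 2.8

2.8


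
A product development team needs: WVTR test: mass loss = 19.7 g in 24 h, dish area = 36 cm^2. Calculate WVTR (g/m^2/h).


Formula: WVTR = mass_loss / (area * time)
Step 1: Convert area: 36 cm^2 = 0.0036 m^2
Step 2: WVTR = 19.7 g / (0.0036 m^2 * 24 h)
Step 3: WVTR = 19.7 / 0.0864 = 228.0 g/m^2/h

228.0 g/m^2/h


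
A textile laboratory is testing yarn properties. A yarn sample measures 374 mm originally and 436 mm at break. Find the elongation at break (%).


Formula: Elongation (%) = ((L_break - L0) / L0) * 100
Step 1: Extension = 436 - 374 = 62 mm
Step 2: Elongation = (62 / 374) * 100
Step 3: Elongation = 0.165775 * 100 = 16.5775% ≈ 16.6%

16.6%


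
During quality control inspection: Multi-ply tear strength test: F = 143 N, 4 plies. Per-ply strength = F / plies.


Formula: Per-ply strength = Total force / Number of plies
Per-ply = 143 N / 4
Per-ply = 35.75 N

35.75 N


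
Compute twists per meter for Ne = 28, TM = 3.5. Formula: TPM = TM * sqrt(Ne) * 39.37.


Formula: TPM = TM * sqrt(Ne) * 39.37
Step 1: sqrt(Ne) = sqrt(28) = 5.2915
Step 2: TM * sqrt(Ne) = 3.5 * 5.2915 = 18.5203
Step 3: TPM = 18.5203 * 39.37 = 729 twists/m

729 twists/m


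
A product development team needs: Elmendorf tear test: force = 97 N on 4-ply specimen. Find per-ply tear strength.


Formula: Per-ply strength = Total force / Number of plies
Per-ply = 97 N / 4
Per-ply = 24.25 N

24.25 N


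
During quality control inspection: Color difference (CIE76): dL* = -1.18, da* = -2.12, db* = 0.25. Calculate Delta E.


Formula: Delta E = sqrt(dL*^2 + da*^2 + db*^2)
Step 1: dL*^2 = (-1.18)^2 = 1.3924
Step 2: da*^2 = (-2.12)^2 = 4.4944
Step 3: db*^2 = 0.25^2 = 0.0625
Step 4: Sum = 1.3924 + 4.4944 + 0.0625 = 5.9493
Step 5: Delta E = sqrt(5.9493) = 2.44

2.44 Delta E


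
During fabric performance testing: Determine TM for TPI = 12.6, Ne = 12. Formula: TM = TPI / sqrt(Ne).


Formula: TM = TPI / sqrt(Ne)
Step 1: sqrt(Ne) = sqrt(12) = 3.4641
Step 2: TM = 12.6 / 3.4641 = 3.64

3.64 TM


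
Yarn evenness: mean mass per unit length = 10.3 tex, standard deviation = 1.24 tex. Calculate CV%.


Formula: CV% = (standard deviation / mean) * 100
Step 1: Ratio = 1.24 / 10.3 = 0.120388
Step 2: CV% = 0.120388 * 100 = 12.0388% ≈ 12.0%

12.0%


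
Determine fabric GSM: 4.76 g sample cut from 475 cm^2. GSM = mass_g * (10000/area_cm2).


Formula: GSM = mass_g / area_m2
Step 1: Convert area: 475 cm^2 = 475 / 10000 = 0.0475 m^2
Step 2: GSM = 4.76 g / 0.0475 m^2 = 100.2 g/m^2

100.2 g/m^2


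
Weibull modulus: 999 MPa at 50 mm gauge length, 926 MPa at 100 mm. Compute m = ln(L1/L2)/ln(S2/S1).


Formula: m = ln(L1/L2) / ln(S2/S1)
Step 1: ln(L1/L2) = ln(50/100) = -0.69315
Step 2: S2/S1 = 926/999 = 0.92693
Step 3: ln(S2/S1) = ln(0.92693) = -0.07588
Step 4: m = -0.69315 / -0.07588 = 9.13

9.13 (Weibull m)


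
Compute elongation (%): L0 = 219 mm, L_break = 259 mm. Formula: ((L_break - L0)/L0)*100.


Formula: Elongation (%) = ((L_break - L0) / L0) * 100
Step 1: Extension = 259 - 219 = 40 mm
Step 2: Elongation = (40 / 219) * 100
Step 3: Elongation = 0.182648 * 100 = 18.2648% ≈ 18.3%

18.3%


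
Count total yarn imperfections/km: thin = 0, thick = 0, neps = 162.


Formula: Total = thin places + thick places + neps
Total = 0 + 0 + 162
Total = 162 imperfections/km

162 imperfections/km


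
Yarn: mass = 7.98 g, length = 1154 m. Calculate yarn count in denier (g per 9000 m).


Formula: den = (mass_g / length_m) * 9000
Substituting: den = (7.98 / 1154) * 9000
Intermediate: 7.98 / 1154 = 0.00691508 g/m
den = 0.00691508 * 9000 = 62.2 denier

62.2 denier


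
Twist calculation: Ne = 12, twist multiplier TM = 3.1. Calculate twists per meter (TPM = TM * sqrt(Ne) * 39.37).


Formula: TPM = TM * sqrt(Ne) * 39.37
Step 1: sqrt(Ne) = sqrt(12) = 3.4641
Step 2: TM * sqrt(Ne) = 3.1 * 3.4641 = 10.7387
Step 3: TPM = 10.7387 * 39.37 = 423 twists/m

423 twists/m


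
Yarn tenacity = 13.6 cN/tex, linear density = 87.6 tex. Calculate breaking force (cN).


Formula: Breaking force = Tenacity * Linear density
F = 13.6 cN/tex * 87.6 tex
F = 1191.36 cN

1191.36 cN


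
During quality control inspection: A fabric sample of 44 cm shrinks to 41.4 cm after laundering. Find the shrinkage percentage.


Formula: Shrinkage% = ((L_before - L_after) / L_before) * 100
Step 1: Shrinkage = 44 - 41.4 = 2.6 cm
Step 2: Shrinkage% = (2.6 / 44) * 100
Step 3: Shrinkage% = 0.059091 * 100 = 5.9091% ≈ 5.9%

5.9%


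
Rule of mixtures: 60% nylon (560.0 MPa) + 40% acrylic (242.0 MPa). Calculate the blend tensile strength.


Formula: Blend property = (fraction_A * property_A) + (fraction_B * property_B)
Step 1: Contribution A = 60/100 * 560.0 MPa = 336.0 MPa
Step 2: Contribution B = 40/100 * 242.0 MPa = 96.8 MPa
Step 3: Blend tensile strength = 336.0 + 96.8 = 432.8 MPa

432.8 MPa


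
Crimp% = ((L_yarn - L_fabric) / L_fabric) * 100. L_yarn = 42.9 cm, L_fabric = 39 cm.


Formula: Crimp% = ((L_yarn - L_fabric) / L_fabric) * 100
Step 1: Extension = 42.9 - 39 = 3.9 cm
Step 2: Crimp% = (3.9 / 39) * 100
Step 3: Crimp% = 0.1 * 100 = 10.0%

10.0%


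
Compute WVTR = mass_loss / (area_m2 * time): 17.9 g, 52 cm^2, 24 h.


Formula: WVTR = mass_loss / (area * time)
Step 1: Convert area: 52 cm^2 = 0.0052 m^2
Step 2: WVTR = 17.9 g / (0.0052 m^2 * 24 h)
Step 3: WVTR = 17.9 / 0.1248 = 143.4 g/m^2/h

143.4 g/m^2/h


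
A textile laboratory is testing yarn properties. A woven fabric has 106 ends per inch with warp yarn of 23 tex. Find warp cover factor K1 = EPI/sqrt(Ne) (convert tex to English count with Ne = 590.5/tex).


Formula: K1 = EPI / sqrt(Ne), with Ne = 590.5 / tex_warp
Step 1: Ne = 590.5 / 23 = 25.674
Step 2: sqrt(Ne) = sqrt(25.674) = 5.067
Step 3: K1 = 106 / 5.067 = 20.9

20.9


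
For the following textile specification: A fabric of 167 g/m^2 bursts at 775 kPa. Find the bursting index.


Formula: Bursting Index = Bursting Strength / Fabric GSM
BI = 775 kPa / 167 g/m^2
BI = 4.641 kPa/(g/m^2)

4.641 kPa/(g/m^2)


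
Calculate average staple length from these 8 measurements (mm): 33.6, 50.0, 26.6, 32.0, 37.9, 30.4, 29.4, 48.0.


Formula: Mean = sum of lengths / count
Sum = 33.6 + 50.0 + 26.6 + 32.0 + 37.9 + 30.4 + 29.4 + 48.0
Sum = 287.9 mm
Mean = 287.9 / 8 = 35.99 mm

35.99 mm


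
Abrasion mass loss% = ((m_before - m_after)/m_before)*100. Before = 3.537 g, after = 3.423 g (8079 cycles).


Formula: Mass loss% = ((m_before - m_after) / m_before) * 100
Step 1: Mass loss = 3.537 - 3.423 = 0.114 g
Step 2: Ratio = 0.114 / 3.537 = 0.0322307
Step 3: Mass loss% = 0.0322307 * 100 = 3.22307% ≈ 3.22%

3.22%


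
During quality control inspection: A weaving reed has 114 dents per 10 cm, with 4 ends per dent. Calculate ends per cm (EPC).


Formula: EPC = (dents per 10 cm * ends per dent) / 10
Step 1: Total ends per 10 cm = 114 * 4 = 456
Step 2: EPC = 456 / 10 = 45.6 ends/cm

45.6 ends/cm


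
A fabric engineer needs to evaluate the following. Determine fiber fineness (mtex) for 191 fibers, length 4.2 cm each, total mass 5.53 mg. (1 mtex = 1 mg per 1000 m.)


Formula: fineness (mtex) = mass (mg) / total length (km) = (mass_mg / total_length_m) * 1000
Step 1: Convert fiber length: 4.2 cm = 0.042 m
Step 2: Total fiber length = 191 * 0.042 = 8.022 m
Step 3: Linear density = 5.53 mg / 8.022 m = 0.6894 mg/m
Step 4: fineness = 0.6894 * 1000 = 689.4 mtex

689.4 mtex


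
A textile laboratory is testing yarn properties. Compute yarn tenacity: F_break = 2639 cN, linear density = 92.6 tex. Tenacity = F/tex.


Formula: Tenacity = Breaking force / Linear density
Tenacity = 2639 cN / 92.6 tex
Tenacity = 28.50 cN/tex

28.50 cN/tex


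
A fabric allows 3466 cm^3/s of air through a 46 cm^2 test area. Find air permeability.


Formula: Air Permeability = Airflow / Test Area
AP = 3466 cm^3/s / 46 cm^2
AP = 75.3 cm^3/s/cm^2

75.3 cm^3/s/cm^2


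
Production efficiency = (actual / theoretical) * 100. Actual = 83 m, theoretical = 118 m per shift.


Formula: Efficiency% = (Actual output / Theoretical output) * 100
Efficiency% = (83 / 118) * 100
Efficiency% = 0.70339 * 100 = 70.339% ≈ 70.3%

70.3%


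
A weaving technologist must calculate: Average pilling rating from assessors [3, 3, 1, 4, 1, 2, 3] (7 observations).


Formula: Mean = sum / count
Sum = 3 + 3 + 1 + 4 + 1 + 2 + 3 = 17
Mean = 17 / 7 = 2.4

2.4


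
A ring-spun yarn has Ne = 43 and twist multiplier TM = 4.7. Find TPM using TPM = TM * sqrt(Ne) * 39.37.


Formula: TPM = TM * sqrt(Ne) * 39.37
Step 1: sqrt(Ne) = sqrt(43) = 6.5574
Step 2: TM * sqrt(Ne) = 4.7 * 6.5574 = 30.8198
Step 3: TPM = 30.8198 * 39.37 = 1213 twists/m

1213 twists/m


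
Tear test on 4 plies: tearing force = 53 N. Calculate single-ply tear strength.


Formula: Per-ply strength = Total force / Number of plies
Per-ply = 53 N / 4
Per-ply = 13.25 N

13.25 N


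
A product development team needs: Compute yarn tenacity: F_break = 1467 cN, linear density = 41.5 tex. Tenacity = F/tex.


Formula: Tenacity = Breaking force / Linear density
Tenacity = 1467 cN / 41.5 tex
Tenacity = 35.35 cN/tex

35.35 cN/tex


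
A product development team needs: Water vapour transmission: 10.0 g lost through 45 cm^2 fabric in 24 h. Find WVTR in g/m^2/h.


Formula: WVTR = mass_loss / (area * time)
Step 1: Convert area: 45 cm^2 = 0.0045 m^2
Step 2: WVTR = 10.0 g / (0.0045 m^2 * 24 h)
Step 3: WVTR = 10.0 / 0.108 = 92.6 g/m^2/h

92.6 g/m^2/h


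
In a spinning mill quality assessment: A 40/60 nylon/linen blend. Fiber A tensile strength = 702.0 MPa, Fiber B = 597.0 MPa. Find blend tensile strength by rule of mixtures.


Formula: Blend property = (fraction_A * property_A) + (fraction_B * property_B)
Step 1: Contribution A = 40/100 * 702.0 MPa = 280.8 MPa
Step 2: Contribution B = 60/100 * 597.0 MPa = 358.2 MPa
Step 3: Blend tensile strength = 280.8 + 358.2 = 639.0 MPa

639.0 MPa


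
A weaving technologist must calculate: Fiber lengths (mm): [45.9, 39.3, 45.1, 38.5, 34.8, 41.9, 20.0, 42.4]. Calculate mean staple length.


Formula: Mean = sum of lengths / count
Sum = 45.9 + 39.3 + 45.1 + 38.5 + 34.8 + 41.9 + 20.0 + 42.4
Sum = 307.9 mm
Mean = 307.9 / 8 = 38.49 mm

38.49 mm


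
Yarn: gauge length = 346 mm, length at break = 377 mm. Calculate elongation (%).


Formula: Elongation (%) = ((L_break - L0) / L0) * 100
Step 1: Extension = 377 - 346 = 31 mm
Step 2: Elongation = (31 / 346) * 100
Step 3: Elongation = 0.089595 * 100 = 8.9595% ≈ 9.0%

9.0%


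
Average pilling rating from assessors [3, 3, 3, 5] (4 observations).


Formula: Mean = sum / count
Sum = 3 + 3 + 3 + 5 = 14
Mean = 14 / 4 = 3.5

3.5


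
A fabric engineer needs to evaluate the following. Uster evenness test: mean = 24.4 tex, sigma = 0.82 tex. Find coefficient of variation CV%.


Formula: CV% = (standard deviation / mean) * 100
Step 1: Ratio = 0.82 / 24.4 = 0.033607
Step 2: CV% = 0.033607 * 100 = 3.3607% ≈ 3.4%

3.4%


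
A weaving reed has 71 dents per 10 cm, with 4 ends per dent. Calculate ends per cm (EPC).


Formula: EPC = (dents per 10 cm * ends per dent) / 10
Step 1: Total ends per 10 cm = 71 * 4 = 284
Step 2: EPC = 284 / 10 = 28.4 ends/cm

28.4 ends/cm


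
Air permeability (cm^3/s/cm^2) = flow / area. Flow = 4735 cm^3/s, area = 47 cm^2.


Formula: Air Permeability = Airflow / Test Area
AP = 4735 cm^3/s / 47 cm^2
AP = 100.7 cm^3/s/cm^2

100.7 cm^3/s/cm^2


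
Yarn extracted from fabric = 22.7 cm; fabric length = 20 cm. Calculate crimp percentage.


Formula: Crimp% = ((L_yarn - L_fabric) / L_fabric) * 100
Step 1: Extension = 22.7 - 20 = 2.7 cm
Step 2: Crimp% = (2.7 / 20) * 100
Step 3: Crimp% = 0.135 * 100 = 13.5%

13.5%


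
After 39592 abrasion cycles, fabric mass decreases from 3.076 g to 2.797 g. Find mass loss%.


Formula: Mass loss% = ((m_before - m_after) / m_before) * 100
Step 1: Mass loss = 3.076 - 2.797 = 0.279 g
Step 2: Ratio = 0.279 / 3.076 = 0.0907022
Step 3: Mass loss% = 0.0907022 * 100 = 9.07022% ≈ 9.07%

9.07%


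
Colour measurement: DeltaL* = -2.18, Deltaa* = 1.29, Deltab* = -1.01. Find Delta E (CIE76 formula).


Formula: Delta E = sqrt(dL*^2 + da*^2 + db*^2)
Step 1: dL*^2 = (-2.18)^2 = 4.7524
Step 2: da*^2 = 1.29^2 = 1.6641
Step 3: db*^2 = (-1.01)^2 = 1.0201
Step 4: Sum = 4.7524 + 1.6641 + 1.0201 = 7.4366
Step 5: Delta E = sqrt(7.4366) = 2.73

2.73 Delta E


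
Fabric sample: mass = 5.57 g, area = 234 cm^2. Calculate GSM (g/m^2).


Formula: GSM = mass_g / area_m2
Step 1: Convert area: 234 cm^2 = 234 / 10000 = 0.0234 m^2
Step 2: GSM = 5.57 g / 0.0234 m^2 = 238.0 g/m^2

238.0 g/m^2


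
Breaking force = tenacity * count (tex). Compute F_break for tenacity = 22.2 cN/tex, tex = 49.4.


Formula: Breaking force = Tenacity * Linear density
F = 22.2 cN/tex * 49.4 tex
F = 1096.68 cN

1096.68 cN


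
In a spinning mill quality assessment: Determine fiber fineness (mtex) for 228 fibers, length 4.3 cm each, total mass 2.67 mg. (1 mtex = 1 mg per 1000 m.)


Formula: fineness (mtex) = mass (mg) / total length (km) = (mass_mg / total_length_m) * 1000
Step 1: Convert fiber length: 4.3 cm = 0.043 m
Step 2: Total fiber length = 228 * 0.043 = 9.804 m
Step 3: Linear density = 2.67 mg / 9.804 m = 0.2723 mg/m
Step 4: fineness = 0.2723 * 1000 = 272.3 mtex

272.3 mtex


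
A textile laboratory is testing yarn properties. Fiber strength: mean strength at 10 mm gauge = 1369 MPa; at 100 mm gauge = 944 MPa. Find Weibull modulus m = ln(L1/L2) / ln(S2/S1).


Formula: m = ln(L1/L2) / ln(S2/S1)
Step 1: ln(L1/L2) = ln(10/100) = -2.30259
Step 2: S2/S1 = 944/1369 = 0.68955
Step 3: ln(S2/S1) = ln(0.68955) = -0.37172
Step 4: m = -2.30259 / -0.37172 = 6.19

6.19 (Weibull m)


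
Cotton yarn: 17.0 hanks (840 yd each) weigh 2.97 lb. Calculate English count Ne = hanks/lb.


Formula: Ne = hanks / mass_lb
Substituting: Ne = 17.0 / 2.97
Ne = 5.7

5.7 Ne


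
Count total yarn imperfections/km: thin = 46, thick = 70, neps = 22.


Formula: Total = thin places + thick places + neps
Total = 46 + 70 + 22
Total = 138 imperfections/km

138 imperfections/km


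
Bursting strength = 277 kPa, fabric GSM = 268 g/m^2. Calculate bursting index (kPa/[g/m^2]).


Formula: Bursting Index = Bursting Strength / Fabric GSM
BI = 277 kPa / 268 g/m^2
BI = 1.034 kPa/(g/m^2)

1.034 kPa/(g/m^2)


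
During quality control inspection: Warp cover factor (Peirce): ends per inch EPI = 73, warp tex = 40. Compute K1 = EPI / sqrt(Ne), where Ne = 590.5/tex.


Formula: K1 = EPI / sqrt(Ne), with Ne = 590.5 / tex_warp
Step 1: Ne = 590.5 / 40 = 14.763
Step 2: sqrt(Ne) = sqrt(14.763) = 3.8423
Step 3: K1 = 73 / 3.8423 = 19.0

19.0


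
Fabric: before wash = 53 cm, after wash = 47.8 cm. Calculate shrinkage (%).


Formula: Shrinkage% = ((L_before - L_after) / L_before) * 100
Step 1: Shrinkage = 53 - 47.8 = 5.2 cm
Step 2: Shrinkage% = (5.2 / 53) * 100
Step 3: Shrinkage% = 0.098113 * 100 = 9.8113% ≈ 9.8%

9.8%


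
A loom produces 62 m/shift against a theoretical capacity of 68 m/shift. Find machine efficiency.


Formula: Efficiency% = (Actual output / Theoretical output) * 100
Efficiency% = (62 / 68) * 100
Efficiency% = 0.911765 * 100 = 91.1765% ≈ 91.2%

91.2%


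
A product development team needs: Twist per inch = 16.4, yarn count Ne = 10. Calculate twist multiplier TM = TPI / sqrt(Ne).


Formula: TM = TPI / sqrt(Ne)
Step 1: sqrt(Ne) = sqrt(10) = 3.1623
Step 2: TM = 16.4 / 3.1623 = 5.19

5.19 TM


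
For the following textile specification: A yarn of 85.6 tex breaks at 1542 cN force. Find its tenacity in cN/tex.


Formula: Tenacity = Breaking force / Linear density
Tenacity = 1542 cN / 85.6 tex
Tenacity = 18.01 cN/tex

18.01 cN/tex


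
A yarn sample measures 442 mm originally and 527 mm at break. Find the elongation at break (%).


Formula: Elongation (%) = ((L_break - L0) / L0) * 100
Step 1: Extension = 527 - 442 = 85 mm
Step 2: Elongation = (85 / 442) * 100
Step 3: Elongation = 0.192308 * 100 = 19.2308% ≈ 19.2%

19.2%


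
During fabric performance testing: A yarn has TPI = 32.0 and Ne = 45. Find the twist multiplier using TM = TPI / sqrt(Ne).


Formula: TM = TPI / sqrt(Ne)
Step 1: sqrt(Ne) = sqrt(45) = 6.7082
Step 2: TM = 32.0 / 6.7082 = 4.77

4.77 TM


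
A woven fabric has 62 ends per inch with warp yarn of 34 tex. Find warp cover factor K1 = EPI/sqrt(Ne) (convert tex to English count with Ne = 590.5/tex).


Formula: K1 = EPI / sqrt(Ne), with Ne = 590.5 / tex_warp
Step 1: Ne = 590.5 / 34 = 17.368
Step 2: sqrt(Ne) = sqrt(17.368) = 4.1675
Step 3: K1 = 62 / 4.1675 = 14.9

14.9


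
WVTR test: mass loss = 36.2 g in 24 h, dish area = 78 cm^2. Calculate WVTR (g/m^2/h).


Formula: WVTR = mass_loss / (area * time)
Step 1: Convert area: 78 cm^2 = 0.0078 m^2
Step 2: WVTR = 36.2 g / (0.0078 m^2 * 24 h)
Step 3: WVTR = 36.2 / 0.1872 = 193.4 g/m^2/h

193.4 g/m^2/h


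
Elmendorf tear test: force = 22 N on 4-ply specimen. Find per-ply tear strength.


Formula: Per-ply strength = Total force / Number of plies
Per-ply = 22 N / 4
Per-ply = 5.5 N

5.5 N


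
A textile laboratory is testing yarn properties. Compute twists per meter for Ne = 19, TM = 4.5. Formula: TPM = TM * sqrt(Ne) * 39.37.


Formula: TPM = TM * sqrt(Ne) * 39.37
Step 1: sqrt(Ne) = sqrt(19) = 4.3589
Step 2: TM * sqrt(Ne) = 4.5 * 4.3589 = 19.6151
Step 3: TPM = 19.6151 * 39.37 = 772 twists/m

772 twists/m


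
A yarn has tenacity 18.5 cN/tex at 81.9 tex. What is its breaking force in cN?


Formula: Breaking force = Tenacity * Linear density
F = 18.5 cN/tex * 81.9 tex
F = 1515.15 cN

1515.15 cN


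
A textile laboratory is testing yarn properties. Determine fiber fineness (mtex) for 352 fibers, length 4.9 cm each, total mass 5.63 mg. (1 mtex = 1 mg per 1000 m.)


Formula: fineness (mtex) = mass (mg) / total length (km) = (mass_mg / total_length_m) * 1000
Step 1: Convert fiber length: 4.9 cm = 0.049 m
Step 2: Total fiber length = 352 * 0.049 = 17.248 m
Step 3: Linear density = 5.63 mg / 17.248 m = 0.3264 mg/m
Step 4: fineness = 0.3264 * 1000 = 326.4 mtex

326.4 mtex


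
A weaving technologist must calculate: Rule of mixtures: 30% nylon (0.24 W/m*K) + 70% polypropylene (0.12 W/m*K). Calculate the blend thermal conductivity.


Formula: Blend property = (fraction_A * property_A) + (fraction_B * property_B)
Step 1: Contribution A = 30/100 * 0.24 W/m*K = 0.072 W/m*K
Step 2: Contribution B = 70/100 * 0.12 W/m*K = 0.084 W/m*K
Step 3: Blend thermal conductivity = 0.072 + 0.084 = 0.156 W/m*K

0.156 W/m*K


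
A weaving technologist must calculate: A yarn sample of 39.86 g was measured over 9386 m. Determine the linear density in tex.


Formula: Tex = (mass_g / length_m) * 1000
Substituting: Tex = (39.86 / 9386) * 1000
Intermediate: 39.86 / 9386 = 0.00424675 g/m
Tex = 0.00424675 * 1000 = 4.25 tex

4.25 tex


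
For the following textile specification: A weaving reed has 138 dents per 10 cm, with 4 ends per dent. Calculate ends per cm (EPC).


Formula: EPC = (dents per 10 cm * ends per dent) / 10
Step 1: Total ends per 10 cm = 138 * 4 = 552
Step 2: EPC = 552 / 10 = 55.2 ends/cm

55.2 ends/cm


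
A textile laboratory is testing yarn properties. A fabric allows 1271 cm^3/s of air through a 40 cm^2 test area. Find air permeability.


Formula: Air Permeability = Airflow / Test Area
AP = 1271 cm^3/s / 40 cm^2
AP = 31.8 cm^3/s/cm^2

31.8 cm^3/s/cm^2


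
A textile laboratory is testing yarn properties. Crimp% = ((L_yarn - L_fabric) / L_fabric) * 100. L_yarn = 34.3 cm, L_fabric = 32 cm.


Formula: Crimp% = ((L_yarn - L_fabric) / L_fabric) * 100
Step 1: Extension = 34.3 - 32 = 2.3 cm
Step 2: Crimp% = (2.3 / 32) * 100
Step 3: Crimp% = 0.071875 * 100 = 7.1875% ≈ 7.2%

7.2%


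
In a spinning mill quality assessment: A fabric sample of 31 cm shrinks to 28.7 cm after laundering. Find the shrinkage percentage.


Formula: Shrinkage% = ((L_before - L_after) / L_before) * 100
Step 1: Shrinkage = 31 - 28.7 = 2.3 cm
Step 2: Shrinkage% = (2.3 / 31) * 100
Step 3: Shrinkage% = 0.074194 * 100 = 7.4194% ≈ 7.4%

7.4%


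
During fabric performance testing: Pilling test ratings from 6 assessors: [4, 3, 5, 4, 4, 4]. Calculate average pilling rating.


Formula: Mean = sum / count
Sum = 4 + 3 + 5 + 4 + 4 + 4 = 24
Mean = 24 / 6 = 4.0

4.0


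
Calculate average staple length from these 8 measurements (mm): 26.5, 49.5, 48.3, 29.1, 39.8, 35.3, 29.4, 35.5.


Formula: Mean = sum of lengths / count
Sum = 26.5 + 49.5 + 48.3 + 29.1 + 39.8 + 35.3 + 29.4 + 35.5
Sum = 293.4 mm
Mean = 293.4 / 8 = 36.68 mm

36.68 mm


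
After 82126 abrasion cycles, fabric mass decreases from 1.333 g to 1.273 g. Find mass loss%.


Formula: Mass loss% = ((m_before - m_after) / m_before) * 100
Step 1: Mass loss = 1.333 - 1.273 = 0.06 g
Step 2: Ratio = 0.06 / 1.333 = 0.0450113
Step 3: Mass loss% = 0.0450113 * 100 = 4.50113% ≈ 4.50%

4.50%


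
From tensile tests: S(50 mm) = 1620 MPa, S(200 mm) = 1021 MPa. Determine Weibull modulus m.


Formula: m = ln(L1/L2) / ln(S2/S1)
Step 1: ln(L1/L2) = ln(50/200) = -1.38629
Step 2: S2/S1 = 1021/1620 = 0.63025
Step 3: ln(S2/S1) = ln(0.63025) = -0.46164
Step 4: m = -1.38629 / -0.46164 = 3.00

3.00 (Weibull m)


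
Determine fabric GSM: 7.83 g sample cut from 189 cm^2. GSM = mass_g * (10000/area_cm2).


Formula: GSM = mass_g / area_m2
Step 1: Convert area: 189 cm^2 = 189 / 10000 = 0.0189 m^2
Step 2: GSM = 7.83 g / 0.0189 m^2 = 414.3 g/m^2

414.3 g/m^2


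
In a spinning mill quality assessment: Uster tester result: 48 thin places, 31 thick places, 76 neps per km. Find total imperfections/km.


Formula: Total = thin places + thick places + neps
Total = 48 + 31 + 76
Total = 155 imperfections/km

155 imperfections/km


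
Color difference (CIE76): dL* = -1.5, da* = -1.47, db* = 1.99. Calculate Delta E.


Formula: Delta E = sqrt(dL*^2 + da*^2 + db*^2)
Step 1: dL*^2 = (-1.5)^2 = 2.25
Step 2: da*^2 = (-1.47)^2 = 2.1609
Step 3: db*^2 = 1.99^2 = 3.9601
Step 4: Sum = 2.25 + 2.1609 + 3.9601 = 8.371
Step 5: Delta E = sqrt(8.371) = 2.89

2.89 Delta E


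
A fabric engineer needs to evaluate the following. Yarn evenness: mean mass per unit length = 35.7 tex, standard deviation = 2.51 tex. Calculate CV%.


Formula: CV% = (standard deviation / mean) * 100
Step 1: Ratio = 2.51 / 35.7 = 0.070308
Step 2: CV% = 0.070308 * 100 = 7.0308% ≈ 7.0%

7.0%


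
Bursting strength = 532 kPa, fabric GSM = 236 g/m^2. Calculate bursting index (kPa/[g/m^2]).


Formula: Bursting Index = Bursting Strength / Fabric GSM
BI = 532 kPa / 236 g/m^2
BI = 2.254 kPa/(g/m^2)

2.254 kPa/(g/m^2)


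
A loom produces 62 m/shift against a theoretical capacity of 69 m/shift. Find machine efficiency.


Formula: Efficiency% = (Actual output / Theoretical output) * 100
Efficiency% = (62 / 69) * 100
Efficiency% = 0.898551 * 100 = 89.8551% ≈ 89.9%

89.9%


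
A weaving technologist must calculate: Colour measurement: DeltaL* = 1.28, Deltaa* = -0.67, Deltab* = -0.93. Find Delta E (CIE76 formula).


Formula: Delta E = sqrt(dL*^2 + da*^2 + db*^2)
Step 1: dL*^2 = 1.28^2 = 1.6384
Step 2: da*^2 = (-0.67)^2 = 0.4489
Step 3: db*^2 = (-0.93)^2 = 0.8649
Step 4: Sum = 1.6384 + 0.4489 + 0.8649 = 2.9522
Step 5: Delta E = sqrt(2.9522) = 1.72

1.72 Delta E


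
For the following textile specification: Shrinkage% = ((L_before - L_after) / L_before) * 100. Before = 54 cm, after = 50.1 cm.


Formula: Shrinkage% = ((L_before - L_after) / L_before) * 100
Step 1: Shrinkage = 54 - 50.1 = 3.9 cm
Step 2: Shrinkage% = (3.9 / 54) * 100
Step 3: Shrinkage% = 0.072222 * 100 = 7.2222% ≈ 7.2%

7.2%


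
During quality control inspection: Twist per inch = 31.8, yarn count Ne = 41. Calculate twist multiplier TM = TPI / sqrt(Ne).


Formula: TM = TPI / sqrt(Ne)
Step 1: sqrt(Ne) = sqrt(41) = 6.4031
Step 2: TM = 31.8 / 6.4031 = 4.97

4.97 TM


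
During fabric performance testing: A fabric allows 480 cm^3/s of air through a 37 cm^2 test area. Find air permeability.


Formula: Air Permeability = Airflow / Test Area
AP = 480 cm^3/s / 37 cm^2
AP = 13.0 cm^3/s/cm^2

13.0 cm^3/s/cm^2


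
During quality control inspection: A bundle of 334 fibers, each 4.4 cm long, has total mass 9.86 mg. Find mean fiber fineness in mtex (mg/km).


Formula: fineness (mtex) = mass (mg) / total length (km) = (mass_mg / total_length_m) * 1000
Step 1: Convert fiber length: 4.4 cm = 0.044 m
Step 2: Total fiber length = 334 * 0.044 = 14.696 m
Step 3: Linear density = 9.86 mg / 14.696 m = 0.6709 mg/m
Step 4: fineness = 0.6709 * 1000 = 670.9 mtex

670.9 mtex


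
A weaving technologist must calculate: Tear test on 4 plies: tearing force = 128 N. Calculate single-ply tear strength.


Formula: Per-ply strength = Total force / Number of plies
Per-ply = 128 N / 4
Per-ply = 32 N

32 N


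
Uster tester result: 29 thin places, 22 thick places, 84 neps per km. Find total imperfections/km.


Formula: Total = thin places + thick places + neps
Total = 29 + 22 + 84
Total = 135 imperfections/km

135 imperfections/km


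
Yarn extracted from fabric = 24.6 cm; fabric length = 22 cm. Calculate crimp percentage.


Formula: Crimp% = ((L_yarn - L_fabric) / L_fabric) * 100
Step 1: Extension = 24.6 - 22 = 2.6 cm
Step 2: Crimp% = (2.6 / 22) * 100
Step 3: Crimp% = 0.118182 * 100 = 11.8182% ≈ 11.8%

11.8%


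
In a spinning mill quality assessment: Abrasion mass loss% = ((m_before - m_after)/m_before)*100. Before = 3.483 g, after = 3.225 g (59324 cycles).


Formula: Mass loss% = ((m_before - m_after) / m_before) * 100
Step 1: Mass loss = 3.483 - 3.225 = 0.258 g
Step 2: Ratio = 0.258 / 3.483 = 0.0740741
Step 3: Mass loss% = 0.0740741 * 100 = 7.40741% ≈ 7.41%

7.41%


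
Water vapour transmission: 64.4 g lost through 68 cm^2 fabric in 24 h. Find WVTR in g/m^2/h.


Formula: WVTR = mass_loss / (area * time)
Step 1: Convert area: 68 cm^2 = 0.0068 m^2
Step 2: WVTR = 64.4 g / (0.0068 m^2 * 24 h)
Step 3: WVTR = 64.4 / 0.1632 = 394.6 g/m^2/h

394.6 g/m^2/h


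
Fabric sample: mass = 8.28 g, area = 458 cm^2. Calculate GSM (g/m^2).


Formula: GSM = mass_g / area_m2
Step 1: Convert area: 458 cm^2 = 458 / 10000 = 0.0458 m^2
Step 2: GSM = 8.28 g / 0.0458 m^2 = 180.8 g/m^2

180.8 g/m^2


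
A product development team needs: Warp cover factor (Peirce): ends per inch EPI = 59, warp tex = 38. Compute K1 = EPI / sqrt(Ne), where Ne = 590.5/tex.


Formula: K1 = EPI / sqrt(Ne), with Ne = 590.5 / tex_warp
Step 1: Ne = 590.5 / 38 = 15.539
Step 2: sqrt(Ne) = sqrt(15.539) = 3.942
Step 3: K1 = 59 / 3.942 = 15.0

15.0


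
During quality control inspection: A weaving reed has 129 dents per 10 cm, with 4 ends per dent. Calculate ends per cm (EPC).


Formula: EPC = (dents per 10 cm * ends per dent) / 10
Step 1: Total ends per 10 cm = 129 * 4 = 516
Step 2: EPC = 516 / 10 = 51.6 ends/cm

51.6 ends/cm


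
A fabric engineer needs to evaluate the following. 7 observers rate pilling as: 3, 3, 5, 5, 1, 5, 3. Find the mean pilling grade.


Formula: Mean = sum / count
Sum = 3 + 3 + 5 + 5 + 1 + 5 + 3 = 25
Mean = 25 / 7 = 3.6

3.6


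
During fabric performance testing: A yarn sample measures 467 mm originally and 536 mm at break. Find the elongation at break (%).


Formula: Elongation (%) = ((L_break - L0) / L0) * 100
Step 1: Extension = 536 - 467 = 69 mm
Step 2: Elongation = (69 / 467) * 100
Step 3: Elongation = 0.147752 * 100 = 14.7752% ≈ 14.8%

14.8%


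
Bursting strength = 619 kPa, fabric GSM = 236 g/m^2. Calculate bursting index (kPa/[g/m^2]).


Formula: Bursting Index = Bursting Strength / Fabric GSM
BI = 619 kPa / 236 g/m^2
BI = 2.623 kPa/(g/m^2)

2.623 kPa/(g/m^2)


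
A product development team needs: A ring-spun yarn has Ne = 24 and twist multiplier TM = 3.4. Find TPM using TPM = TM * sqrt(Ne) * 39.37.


Formula: TPM = TM * sqrt(Ne) * 39.37
Step 1: sqrt(Ne) = sqrt(24) = 4.899
Step 2: TM * sqrt(Ne) = 3.4 * 4.899 = 16.6566
Step 3: TPM = 16.6566 * 39.37 = 656 twists/m

656 twists/m


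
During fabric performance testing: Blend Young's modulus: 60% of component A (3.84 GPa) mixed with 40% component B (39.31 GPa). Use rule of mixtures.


Formula: Blend property = (fraction_A * property_A) + (fraction_B * property_B)
Step 1: Contribution A = 60/100 * 3.84 GPa = 2.304 GPa
Step 2: Contribution B = 40/100 * 39.31 GPa = 15.724 GPa
Step 3: Blend Young's modulus = 2.304 + 15.724 = 18.028 GPa

18.028 GPa


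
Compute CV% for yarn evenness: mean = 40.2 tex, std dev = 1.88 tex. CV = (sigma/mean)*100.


Formula: CV% = (standard deviation / mean) * 100
Step 1: Ratio = 1.88 / 40.2 = 0.046766
Step 2: CV% = 0.046766 * 100 = 4.6766% ≈ 4.7%

4.7%


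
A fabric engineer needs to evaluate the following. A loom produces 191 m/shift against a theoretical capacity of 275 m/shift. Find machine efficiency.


Formula: Efficiency% = (Actual output / Theoretical output) * 100
Efficiency% = (191 / 275) * 100
Efficiency% = 0.694545 * 100 = 69.4545% ≈ 69.5%

69.5%


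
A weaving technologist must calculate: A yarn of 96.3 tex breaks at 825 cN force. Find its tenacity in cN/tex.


Formula: Tenacity = Breaking force / Linear density
Tenacity = 825 cN / 96.3 tex
Tenacity = 8.57 cN/tex

8.57 cN/tex


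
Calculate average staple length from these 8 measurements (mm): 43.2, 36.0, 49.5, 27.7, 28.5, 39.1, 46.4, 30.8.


Formula: Mean = sum of lengths / count
Sum = 43.2 + 36.0 + 49.5 + 27.7 + 28.5 + 39.1 + 46.4 + 30.8
Sum = 301.2 mm
Mean = 301.2 / 8 = 37.65 mm

37.65 mm


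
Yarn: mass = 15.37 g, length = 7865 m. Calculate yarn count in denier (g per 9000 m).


Formula: den = (mass_g / length_m) * 9000
Substituting: den = (15.37 / 7865) * 9000
Intermediate: 15.37 / 7865 = 0.00195423 g/m
den = 0.00195423 * 9000 = 17.6 denier

17.6 denier


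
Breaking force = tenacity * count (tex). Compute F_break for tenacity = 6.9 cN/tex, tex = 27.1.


Formula: Breaking force = Tenacity * Linear density
F = 6.9 cN/tex * 27.1 tex
F = 186.99 cN

186.99 cN


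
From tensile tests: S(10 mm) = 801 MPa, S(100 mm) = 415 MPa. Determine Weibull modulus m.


Formula: m = ln(L1/L2) / ln(S2/S1)
Step 1: ln(L1/L2) = ln(10/100) = -2.30259
Step 2: S2/S1 = 415/801 = 0.5181
Step 3: ln(S2/S1) = ln(0.5181) = -0.65759
Step 4: m = -2.30259 / -0.65759 = 3.50

3.50 (Weibull m)


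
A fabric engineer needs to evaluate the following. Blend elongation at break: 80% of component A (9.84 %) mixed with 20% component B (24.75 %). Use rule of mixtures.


Formula: Blend property = (fraction_A * property_A) + (fraction_B * property_B)
Step 1: Contribution A = 80/100 * 9.84 % = 7.872 %
Step 2: Contribution B = 20/100 * 24.75 % = 4.95 %
Step 3: Blend elongation at break = 7.872 + 4.95 = 12.822 %

12.822 %


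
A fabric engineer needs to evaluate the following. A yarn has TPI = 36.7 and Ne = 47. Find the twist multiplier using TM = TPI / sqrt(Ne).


Formula: TM = TPI / sqrt(Ne)
Step 1: sqrt(Ne) = sqrt(47) = 6.8557
Step 2: TM = 36.7 / 6.8557 = 5.35

5.35 TM


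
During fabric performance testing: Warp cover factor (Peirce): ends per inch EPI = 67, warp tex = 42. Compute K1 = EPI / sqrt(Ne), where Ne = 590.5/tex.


Formula: K1 = EPI / sqrt(Ne), with Ne = 590.5 / tex_warp
Step 1: Ne = 590.5 / 42 = 14.06
Step 2: sqrt(Ne) = sqrt(14.06) = 3.7497
Step 3: K1 = 67 / 3.7497 = 17.9

17.9


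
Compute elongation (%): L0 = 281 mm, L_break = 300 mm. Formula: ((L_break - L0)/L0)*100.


Formula: Elongation (%) = ((L_break - L0) / L0) * 100
Step 1: Extension = 300 - 281 = 19 mm
Step 2: Elongation = (19 / 281) * 100
Step 3: Elongation = 0.067616 * 100 = 6.7616% ≈ 6.8%

6.8%


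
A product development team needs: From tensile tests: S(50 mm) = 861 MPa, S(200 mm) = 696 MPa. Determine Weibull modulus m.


Formula: m = ln(L1/L2) / ln(S2/S1)
Step 1: ln(L1/L2) = ln(50/200) = -1.38629
Step 2: S2/S1 = 696/861 = 0.80836
Step 3: ln(S2/S1) = ln(0.80836) = -0.21275
Step 4: m = -1.38629 / -0.21275 = 6.52

6.52 (Weibull m)


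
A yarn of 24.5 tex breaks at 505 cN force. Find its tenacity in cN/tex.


Formula: Tenacity = Breaking force / Linear density
Tenacity = 505 cN / 24.5 tex
Tenacity = 20.61 cN/tex

20.61 cN/tex


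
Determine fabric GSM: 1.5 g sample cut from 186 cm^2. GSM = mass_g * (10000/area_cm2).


Formula: GSM = mass_g / area_m2
Step 1: Convert area: 186 cm^2 = 186 / 10000 = 0.0186 m^2
Step 2: GSM = 1.5 g / 0.0186 m^2 = 80.6 g/m^2

80.6 g/m^2


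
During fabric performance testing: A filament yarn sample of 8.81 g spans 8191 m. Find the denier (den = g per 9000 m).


Formula: den = (mass_g / length_m) * 9000
Substituting: den = (8.81 / 8191) * 9000
Intermediate: 8.81 / 8191 = 0.00107557 g/m
den = 0.00107557 * 9000 = 9.7 denier

9.7 denier


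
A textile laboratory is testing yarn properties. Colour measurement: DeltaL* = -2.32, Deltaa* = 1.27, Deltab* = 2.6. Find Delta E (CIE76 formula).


Formula: Delta E = sqrt(dL*^2 + da*^2 + db*^2)
Step 1: dL*^2 = (-2.32)^2 = 5.3824
Step 2: da*^2 = 1.27^2 = 1.6129
Step 3: db*^2 = 2.6^2 = 6.76
Step 4: Sum = 5.3824 + 1.6129 + 6.76 = 13.7553
Step 5: Delta E = sqrt(13.7553) = 3.71

3.71 Delta E


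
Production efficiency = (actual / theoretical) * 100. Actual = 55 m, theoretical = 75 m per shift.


Formula: Efficiency% = (Actual output / Theoretical output) * 100
Efficiency% = (55 / 75) * 100
Efficiency% = 0.733333 * 100 = 73.3333% ≈ 73.3%

73.3%


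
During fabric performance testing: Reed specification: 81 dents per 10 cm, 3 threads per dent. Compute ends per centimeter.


Formula: EPC = (dents per 10 cm * ends per dent) / 10
Step 1: Total ends per 10 cm = 81 * 3 = 243
Step 2: EPC = 243 / 10 = 24.3 ends/cm

24.3 ends/cm


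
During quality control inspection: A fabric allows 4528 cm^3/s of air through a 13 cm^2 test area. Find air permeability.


Formula: Air Permeability = Airflow / Test Area
AP = 4528 cm^3/s / 13 cm^2
AP = 348.3 cm^3/s/cm^2

348.3 cm^3/s/cm^2


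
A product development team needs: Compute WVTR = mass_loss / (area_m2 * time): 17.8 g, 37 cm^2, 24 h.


Formula: WVTR = mass_loss / (area * time)
Step 1: Convert area: 37 cm^2 = 0.0037 m^2
Step 2: WVTR = 17.8 g / (0.0037 m^2 * 24 h)
Step 3: WVTR = 17.8 / 0.0888 = 200.5 g/m^2/h

200.5 g/m^2/h


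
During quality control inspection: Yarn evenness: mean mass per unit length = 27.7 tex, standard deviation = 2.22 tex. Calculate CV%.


Formula: CV% = (standard deviation / mean) * 100
Step 1: Ratio = 2.22 / 27.7 = 0.080144
Step 2: CV% = 0.080144 * 100 = 8.0144% ≈ 8.0%

8.0%


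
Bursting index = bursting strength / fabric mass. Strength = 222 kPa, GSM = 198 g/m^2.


Formula: Bursting Index = Bursting Strength / Fabric GSM
BI = 222 kPa / 198 g/m^2
BI = 1.121 kPa/(g/m^2)

1.121 kPa/(g/m^2)


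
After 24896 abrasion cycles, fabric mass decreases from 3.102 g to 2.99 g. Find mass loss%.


Formula: Mass loss% = ((m_before - m_after) / m_before) * 100
Step 1: Mass loss = 3.102 - 2.99 = 0.112 g
Step 2: Ratio = 0.112 / 3.102 = 0.0361057
Step 3: Mass loss% = 0.0361057 * 100 = 3.61057% ≈ 3.61%

3.61%


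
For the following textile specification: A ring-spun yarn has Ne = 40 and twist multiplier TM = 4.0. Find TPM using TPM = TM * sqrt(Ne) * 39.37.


Formula: TPM = TM * sqrt(Ne) * 39.37
Step 1: sqrt(Ne) = sqrt(40) = 6.3246
Step 2: TM * sqrt(Ne) = 4.0 * 6.3246 = 25.2984
Step 3: TPM = 25.2984 * 39.37 = 996 twists/m

996 twists/m


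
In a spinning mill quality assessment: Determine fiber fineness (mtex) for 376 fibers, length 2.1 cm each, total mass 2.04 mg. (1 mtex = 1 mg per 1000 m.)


Formula: fineness (mtex) = mass (mg) / total length (km) = (mass_mg / total_length_m) * 1000
Step 1: Convert fiber length: 2.1 cm = 0.021 m
Step 2: Total fiber length = 376 * 0.021 = 7.896 m
Step 3: Linear density = 2.04 mg / 7.896 m = 0.2584 mg/m
Step 4: fineness = 0.2584 * 1000 = 258.4 mtex

258.4 mtex
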